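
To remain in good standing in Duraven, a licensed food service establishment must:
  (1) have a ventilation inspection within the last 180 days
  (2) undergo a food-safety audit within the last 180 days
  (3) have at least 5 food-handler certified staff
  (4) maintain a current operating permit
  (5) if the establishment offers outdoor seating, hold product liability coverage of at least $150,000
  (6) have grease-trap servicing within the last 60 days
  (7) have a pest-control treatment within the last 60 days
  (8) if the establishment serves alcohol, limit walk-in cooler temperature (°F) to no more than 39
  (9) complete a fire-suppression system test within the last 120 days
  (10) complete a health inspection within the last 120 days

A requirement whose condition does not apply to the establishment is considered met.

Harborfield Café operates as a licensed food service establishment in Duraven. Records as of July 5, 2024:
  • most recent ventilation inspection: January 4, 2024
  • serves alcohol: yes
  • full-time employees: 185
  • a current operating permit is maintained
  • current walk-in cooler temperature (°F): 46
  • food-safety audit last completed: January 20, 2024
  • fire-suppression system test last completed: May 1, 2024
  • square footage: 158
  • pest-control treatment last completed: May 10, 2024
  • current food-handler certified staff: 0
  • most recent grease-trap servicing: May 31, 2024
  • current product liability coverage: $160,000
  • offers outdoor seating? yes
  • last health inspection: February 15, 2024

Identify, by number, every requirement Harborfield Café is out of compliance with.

1. ventilation inspection 183 days ago vs limit 180 → not met
2. food-safety audit 167 days ago vs limit 180 → met
3. food-handler certified staff 0 < 5 → not met
4. current operating permit present → met
5. condition 'offers outdoor seating' holds; product liability coverage $160,000 ≥ $150,000 → met
6. grease-trap servicing 35 days ago vs limit 60 → met
7. pest-control treatment 56 days ago vs limit 60 → met
8. condition 'serves alcohol' holds; walk-in cooler temperature (°F) 46 > 39 → not met
9. fire-suppression system test 65 days ago vs limit 120 → met
10. health inspection 141 days ago vs limit 120 → not met
Not met: 1, 3, 8, 10

1, 3, 8, 10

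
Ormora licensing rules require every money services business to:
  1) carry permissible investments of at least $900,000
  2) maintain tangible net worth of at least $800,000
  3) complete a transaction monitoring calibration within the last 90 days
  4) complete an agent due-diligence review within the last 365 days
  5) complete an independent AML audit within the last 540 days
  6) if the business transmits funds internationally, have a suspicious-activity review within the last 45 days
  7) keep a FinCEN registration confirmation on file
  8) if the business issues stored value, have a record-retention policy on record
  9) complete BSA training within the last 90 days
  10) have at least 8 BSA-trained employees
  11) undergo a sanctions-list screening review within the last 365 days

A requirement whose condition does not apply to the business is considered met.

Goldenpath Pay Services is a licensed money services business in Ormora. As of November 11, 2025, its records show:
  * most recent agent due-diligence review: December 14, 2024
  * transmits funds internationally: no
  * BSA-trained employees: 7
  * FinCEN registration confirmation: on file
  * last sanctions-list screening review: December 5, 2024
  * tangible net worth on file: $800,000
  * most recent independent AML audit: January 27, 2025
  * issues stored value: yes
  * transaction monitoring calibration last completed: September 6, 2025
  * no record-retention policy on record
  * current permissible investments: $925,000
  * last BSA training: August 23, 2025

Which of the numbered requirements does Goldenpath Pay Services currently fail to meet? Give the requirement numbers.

8, 10

1. permissible investments $925,000 ≥ $900,000 → met
2. tangible net worth $800,000 ≥ $800,000 → met
3. transaction monitoring calibration 66 days ago vs limit 90 → met
4. agent due-diligence review 332 days ago vs limit 365 → met
5. independent AML audit 288 days ago vs limit 540 → met
6. condition 'transmits funds internationally' does not hold → requirement n/a → met
7. FinCEN registration confirmation present → met
8. condition 'issues stored value' holds; record-retention policy absent → not met
9. BSA training 80 days ago vs limit 90 → met
10. BSA-trained employees 7 < 8 → not met
11. sanctions-list screening review 341 days ago vs limit 365 → met
Not met: 8, 10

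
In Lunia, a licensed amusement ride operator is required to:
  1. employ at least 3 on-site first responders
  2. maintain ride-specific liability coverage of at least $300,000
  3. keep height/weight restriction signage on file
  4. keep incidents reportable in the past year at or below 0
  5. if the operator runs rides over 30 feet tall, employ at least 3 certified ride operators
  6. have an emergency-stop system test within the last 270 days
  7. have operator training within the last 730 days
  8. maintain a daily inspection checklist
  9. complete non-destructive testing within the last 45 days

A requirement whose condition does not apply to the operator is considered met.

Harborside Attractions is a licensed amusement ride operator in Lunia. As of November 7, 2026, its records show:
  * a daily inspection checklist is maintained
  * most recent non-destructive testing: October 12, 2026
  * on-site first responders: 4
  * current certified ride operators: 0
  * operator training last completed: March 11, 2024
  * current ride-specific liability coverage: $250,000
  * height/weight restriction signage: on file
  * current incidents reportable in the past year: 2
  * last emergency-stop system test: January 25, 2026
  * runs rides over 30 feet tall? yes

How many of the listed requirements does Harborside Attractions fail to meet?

5

1. on-site first responders 4 ≥ 3 → met
2. ride-specific liability coverage $250,000 < $300,000 → not met
3. height/weight restriction signage present → met
4. incidents reportable in the past year 2 > 0 → not met
5. condition 'runs rides over 30 feet tall' holds; certified ride operators 0 < 3 → not met
6. emergency-stop system test 286 days ago vs limit 270 → not met
7. operator training 971 days ago vs limit 730 → not met
8. daily inspection checklist present → met
9. non-destructive testing 26 days ago vs limit 45 → met
Not met: 5 of 9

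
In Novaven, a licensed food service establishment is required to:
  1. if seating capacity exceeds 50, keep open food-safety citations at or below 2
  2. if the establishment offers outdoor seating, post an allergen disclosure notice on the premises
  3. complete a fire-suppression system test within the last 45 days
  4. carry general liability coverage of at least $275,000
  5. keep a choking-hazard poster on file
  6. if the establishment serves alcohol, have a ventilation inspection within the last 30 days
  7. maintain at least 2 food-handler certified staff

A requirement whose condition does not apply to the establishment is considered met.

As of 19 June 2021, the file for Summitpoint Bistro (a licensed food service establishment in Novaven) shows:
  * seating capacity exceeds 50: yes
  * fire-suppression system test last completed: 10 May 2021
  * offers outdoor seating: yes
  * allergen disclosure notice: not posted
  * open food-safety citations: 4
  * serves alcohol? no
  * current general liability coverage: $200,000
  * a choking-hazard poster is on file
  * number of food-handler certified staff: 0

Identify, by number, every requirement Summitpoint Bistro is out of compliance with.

1, 2, 4, 7

1. condition 'seating capacity exceeds 50' holds; open food-safety citations 4 > 2 → not met
2. condition 'offers outdoor seating' holds; allergen disclosure notice absent → not met
3. fire-suppression system test 40 days ago vs limit 45 → met
4. general liability coverage $200,000 < $275,000 → not met
5. choking-hazard poster present → met
6. condition 'serves alcohol' does not hold → requirement n/a → met
7. food-handler certified staff 0 < 2 → not met
Not met: 1, 2, 4, 7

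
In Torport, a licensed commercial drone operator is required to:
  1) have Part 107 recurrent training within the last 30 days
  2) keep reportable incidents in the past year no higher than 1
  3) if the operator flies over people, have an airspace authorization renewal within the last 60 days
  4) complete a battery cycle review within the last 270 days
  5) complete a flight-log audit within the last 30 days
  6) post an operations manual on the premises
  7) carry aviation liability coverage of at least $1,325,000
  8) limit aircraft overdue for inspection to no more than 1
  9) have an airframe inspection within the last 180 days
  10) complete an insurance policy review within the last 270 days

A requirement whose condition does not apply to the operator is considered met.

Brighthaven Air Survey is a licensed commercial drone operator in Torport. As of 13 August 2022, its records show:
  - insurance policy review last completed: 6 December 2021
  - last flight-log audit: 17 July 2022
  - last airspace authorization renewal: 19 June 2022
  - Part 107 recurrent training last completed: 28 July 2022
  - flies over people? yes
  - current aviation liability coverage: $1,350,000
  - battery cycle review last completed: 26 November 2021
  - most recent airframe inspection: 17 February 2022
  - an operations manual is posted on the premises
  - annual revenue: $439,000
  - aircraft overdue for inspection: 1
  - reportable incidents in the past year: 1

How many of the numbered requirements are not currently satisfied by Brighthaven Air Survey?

1. Part 107 recurrent training 16 days ago vs limit 30 → met
2. reportable incidents in the past year 1 ≤ 1 → met
3. condition 'flies over people' holds; airspace authorization renewal 55 days ago vs limit 60 → met
4. battery cycle review 260 days ago vs limit 270 → met
5. flight-log audit 27 days ago vs limit 30 → met
6. operations manual present → met
7. aviation liability coverage $1,350,000 ≥ $1,325,000 → met
8. aircraft overdue for inspection 1 ≤ 1 → met
9. airframe inspection 177 days ago vs limit 180 → met
10. insurance policy review 250 days ago vs limit 270 → met
Not met: 0 of 10

0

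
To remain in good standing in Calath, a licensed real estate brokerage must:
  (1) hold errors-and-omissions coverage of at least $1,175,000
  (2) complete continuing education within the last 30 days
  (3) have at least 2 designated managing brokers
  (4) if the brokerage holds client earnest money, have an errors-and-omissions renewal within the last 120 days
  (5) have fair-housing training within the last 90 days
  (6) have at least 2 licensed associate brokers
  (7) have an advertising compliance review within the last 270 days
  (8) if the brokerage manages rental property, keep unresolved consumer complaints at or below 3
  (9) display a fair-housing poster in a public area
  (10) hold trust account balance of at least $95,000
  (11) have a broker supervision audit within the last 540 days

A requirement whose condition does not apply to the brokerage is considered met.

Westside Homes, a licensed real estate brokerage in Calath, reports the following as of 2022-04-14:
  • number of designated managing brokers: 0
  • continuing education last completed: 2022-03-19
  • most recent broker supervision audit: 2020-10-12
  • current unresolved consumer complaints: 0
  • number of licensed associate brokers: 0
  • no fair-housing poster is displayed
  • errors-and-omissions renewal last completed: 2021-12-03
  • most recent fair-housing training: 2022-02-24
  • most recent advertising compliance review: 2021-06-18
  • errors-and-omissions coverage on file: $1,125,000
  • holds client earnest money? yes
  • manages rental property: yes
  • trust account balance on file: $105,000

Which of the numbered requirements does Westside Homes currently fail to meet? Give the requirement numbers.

1. errors-and-omissions coverage $1,125,000 < $1,175,000 → not met
2. continuing education 26 days ago vs limit 30 → met
3. designated managing brokers 0 < 2 → not met
4. condition 'holds client earnest money' holds; errors-and-omissions renewal 132 days ago vs limit 120 → not met
5. fair-housing training 49 days ago vs limit 90 → met
6. licensed associate brokers 0 < 2 → not met
7. advertising compliance review 300 days ago vs limit 270 → not met
8. condition 'manages rental property' holds; unresolved consumer complaints 0 ≤ 3 → met
9. fair-housing poster absent → not met
10. trust account balance $105,000 ≥ $95,000 → met
11. broker supervision audit 549 days ago vs limit 540 → not met
Not met: 1, 3, 4, 6, 7, 9, 11

1, 3, 4, 6, 7, 9, 11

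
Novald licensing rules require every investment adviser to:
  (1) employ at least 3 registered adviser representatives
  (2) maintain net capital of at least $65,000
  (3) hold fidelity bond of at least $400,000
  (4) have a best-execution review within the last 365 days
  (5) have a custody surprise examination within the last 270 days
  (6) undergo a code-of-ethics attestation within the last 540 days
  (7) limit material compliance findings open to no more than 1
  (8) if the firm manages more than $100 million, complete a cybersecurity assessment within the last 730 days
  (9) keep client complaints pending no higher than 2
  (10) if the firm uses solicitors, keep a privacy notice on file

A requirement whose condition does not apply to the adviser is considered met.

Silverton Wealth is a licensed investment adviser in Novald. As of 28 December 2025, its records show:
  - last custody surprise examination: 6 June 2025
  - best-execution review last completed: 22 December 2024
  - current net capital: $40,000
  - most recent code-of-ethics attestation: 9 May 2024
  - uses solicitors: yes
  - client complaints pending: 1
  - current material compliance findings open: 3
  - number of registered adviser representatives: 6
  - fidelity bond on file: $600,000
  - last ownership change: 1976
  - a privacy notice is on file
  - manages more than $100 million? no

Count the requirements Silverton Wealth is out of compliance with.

1. registered adviser representatives 6 ≥ 3 → met
2. net capital $40,000 < $65,000 → not met
3. fidelity bond $600,000 ≥ $400,000 → met
4. best-execution review 371 days ago vs limit 365 → not met
5. custody surprise examination 205 days ago vs limit 270 → met
6. code-of-ethics attestation 598 days ago vs limit 540 → not met
7. material compliance findings open 3 > 1 → not met
8. condition 'manages more than $100 million' does not hold → requirement n/a → met
9. client complaints pending 1 ≤ 2 → met
10. condition 'uses solicitors' holds; privacy notice present → met
Not met: 4 of 10

4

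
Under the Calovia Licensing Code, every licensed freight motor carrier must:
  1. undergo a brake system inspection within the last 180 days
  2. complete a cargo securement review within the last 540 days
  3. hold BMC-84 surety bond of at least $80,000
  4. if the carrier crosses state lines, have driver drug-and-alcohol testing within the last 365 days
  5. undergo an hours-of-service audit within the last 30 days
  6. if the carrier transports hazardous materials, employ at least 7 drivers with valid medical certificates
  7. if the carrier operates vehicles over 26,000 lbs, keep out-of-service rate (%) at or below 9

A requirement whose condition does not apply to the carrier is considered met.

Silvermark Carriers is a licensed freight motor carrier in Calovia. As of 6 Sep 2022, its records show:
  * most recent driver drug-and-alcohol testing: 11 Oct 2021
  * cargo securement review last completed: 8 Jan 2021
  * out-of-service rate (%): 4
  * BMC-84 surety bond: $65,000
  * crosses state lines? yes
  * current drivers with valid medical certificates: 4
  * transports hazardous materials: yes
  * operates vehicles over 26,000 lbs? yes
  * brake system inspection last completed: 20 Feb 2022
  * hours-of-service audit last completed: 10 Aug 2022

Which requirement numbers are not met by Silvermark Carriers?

1, 2, 3, 6

1. brake system inspection 198 days ago vs limit 180 → not met
2. cargo securement review 606 days ago vs limit 540 → not met
3. BMC-84 surety bond $65,000 < $80,000 → not met
4. condition 'crosses state lines' holds; driver drug-and-alcohol testing 330 days ago vs limit 365 → met
5. hours-of-service audit 27 days ago vs limit 30 → met
6. condition 'transports hazardous materials' holds; drivers with valid medical certificates 4 < 7 → not met
7. condition 'operates vehicles over 26,000 lbs' holds; out-of-service rate (%) 4 ≤ 9 → met
Not met: 1, 2, 3, 6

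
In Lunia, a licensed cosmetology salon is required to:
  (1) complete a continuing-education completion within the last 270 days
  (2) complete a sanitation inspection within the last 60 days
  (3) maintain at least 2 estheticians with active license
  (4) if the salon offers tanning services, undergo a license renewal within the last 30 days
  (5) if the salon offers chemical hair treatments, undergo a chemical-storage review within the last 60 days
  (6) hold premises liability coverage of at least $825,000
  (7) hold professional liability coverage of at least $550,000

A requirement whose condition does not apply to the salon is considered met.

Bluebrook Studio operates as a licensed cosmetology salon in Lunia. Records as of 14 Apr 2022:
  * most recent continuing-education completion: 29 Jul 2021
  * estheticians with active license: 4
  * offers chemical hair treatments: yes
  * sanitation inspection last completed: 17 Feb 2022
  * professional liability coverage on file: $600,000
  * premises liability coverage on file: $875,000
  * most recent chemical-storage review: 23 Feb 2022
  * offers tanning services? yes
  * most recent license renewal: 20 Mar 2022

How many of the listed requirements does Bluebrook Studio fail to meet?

0

1. continuing-education completion 259 days ago vs limit 270 → met
2. sanitation inspection 56 days ago vs limit 60 → met
3. estheticians with active license 4 ≥ 2 → met
4. condition 'offers tanning services' holds; license renewal 25 days ago vs limit 30 → met
5. condition 'offers chemical hair treatments' holds; chemical-storage review 50 days ago vs limit 60 → met
6. premises liability coverage $875,000 ≥ $825,000 → met
7. professional liability coverage $600,000 ≥ $550,000 → met
Not met: 0 of 7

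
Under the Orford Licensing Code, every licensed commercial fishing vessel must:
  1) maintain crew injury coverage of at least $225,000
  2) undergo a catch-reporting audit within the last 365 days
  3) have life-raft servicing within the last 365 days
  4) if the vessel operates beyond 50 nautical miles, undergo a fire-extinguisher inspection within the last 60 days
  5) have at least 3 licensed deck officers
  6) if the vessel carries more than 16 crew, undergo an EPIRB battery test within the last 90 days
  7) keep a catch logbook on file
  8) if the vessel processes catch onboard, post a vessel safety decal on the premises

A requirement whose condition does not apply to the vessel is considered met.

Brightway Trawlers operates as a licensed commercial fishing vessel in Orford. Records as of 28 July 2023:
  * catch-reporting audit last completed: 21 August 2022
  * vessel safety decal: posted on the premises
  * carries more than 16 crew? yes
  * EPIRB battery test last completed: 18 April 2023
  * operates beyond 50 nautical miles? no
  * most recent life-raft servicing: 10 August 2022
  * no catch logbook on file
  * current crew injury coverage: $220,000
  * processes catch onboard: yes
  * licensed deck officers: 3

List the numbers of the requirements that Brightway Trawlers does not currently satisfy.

1. crew injury coverage $220,000 < $225,000 → not met
2. catch-reporting audit 341 days ago vs limit 365 → met
3. life-raft servicing 352 days ago vs limit 365 → met
4. condition 'operates beyond 50 nautical miles' does not hold → requirement n/a → met
5. licensed deck officers 3 ≥ 3 → met
6. condition 'carries more than 16 crew' holds; EPIRB battery test 101 days ago vs limit 90 → not met
7. catch logbook absent → not met
8. condition 'processes catch onboard' holds; vessel safety decal present → met
Not met: 1, 6, 7

1, 6, 7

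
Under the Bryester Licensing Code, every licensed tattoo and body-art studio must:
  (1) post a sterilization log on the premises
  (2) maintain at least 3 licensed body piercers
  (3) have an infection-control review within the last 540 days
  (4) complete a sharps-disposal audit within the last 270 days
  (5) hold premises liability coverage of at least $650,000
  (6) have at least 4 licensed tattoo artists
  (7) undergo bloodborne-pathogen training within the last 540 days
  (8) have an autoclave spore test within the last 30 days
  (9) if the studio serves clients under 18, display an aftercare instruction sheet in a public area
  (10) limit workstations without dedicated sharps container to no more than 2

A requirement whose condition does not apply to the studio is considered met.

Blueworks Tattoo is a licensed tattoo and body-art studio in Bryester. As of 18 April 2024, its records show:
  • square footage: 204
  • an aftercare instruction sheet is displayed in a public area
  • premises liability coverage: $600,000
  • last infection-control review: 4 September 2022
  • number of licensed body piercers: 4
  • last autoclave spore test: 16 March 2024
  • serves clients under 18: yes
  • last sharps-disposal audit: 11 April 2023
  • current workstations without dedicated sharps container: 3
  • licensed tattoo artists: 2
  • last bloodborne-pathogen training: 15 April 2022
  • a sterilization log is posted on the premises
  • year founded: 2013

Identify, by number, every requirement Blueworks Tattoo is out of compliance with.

3, 4, 5, 6, 7, 8, 10

1. sterilization log present → met
2. licensed body piercers 4 ≥ 3 → met
3. infection-control review 592 days ago vs limit 540 → not met
4. sharps-disposal audit 373 days ago vs limit 270 → not met
5. premises liability coverage $600,000 < $650,000 → not met
6. licensed tattoo artists 2 < 4 → not met
7. bloodborne-pathogen training 734 days ago vs limit 540 → not met
8. autoclave spore test 33 days ago vs limit 30 → not met
9. condition 'serves clients under 18' holds; aftercare instruction sheet present → met
10. workstations without dedicated sharps container 3 > 2 → not met
Not met: 3, 4, 5, 6, 7, 8, 10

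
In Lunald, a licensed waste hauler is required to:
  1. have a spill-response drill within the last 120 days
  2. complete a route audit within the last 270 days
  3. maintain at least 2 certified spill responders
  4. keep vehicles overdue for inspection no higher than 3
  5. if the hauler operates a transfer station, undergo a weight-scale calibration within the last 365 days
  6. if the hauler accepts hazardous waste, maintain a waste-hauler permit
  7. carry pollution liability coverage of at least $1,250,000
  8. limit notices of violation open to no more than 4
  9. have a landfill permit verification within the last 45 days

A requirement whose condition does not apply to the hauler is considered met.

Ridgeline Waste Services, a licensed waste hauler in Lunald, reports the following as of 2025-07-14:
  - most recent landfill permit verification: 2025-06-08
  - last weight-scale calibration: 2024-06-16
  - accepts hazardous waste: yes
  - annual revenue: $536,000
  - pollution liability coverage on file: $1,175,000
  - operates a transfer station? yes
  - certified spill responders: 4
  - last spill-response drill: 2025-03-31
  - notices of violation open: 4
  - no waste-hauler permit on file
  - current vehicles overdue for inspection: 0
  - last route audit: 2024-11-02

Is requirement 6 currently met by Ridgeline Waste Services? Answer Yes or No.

No

6. condition 'accepts hazardous waste' holds; waste-hauler permit absent → not met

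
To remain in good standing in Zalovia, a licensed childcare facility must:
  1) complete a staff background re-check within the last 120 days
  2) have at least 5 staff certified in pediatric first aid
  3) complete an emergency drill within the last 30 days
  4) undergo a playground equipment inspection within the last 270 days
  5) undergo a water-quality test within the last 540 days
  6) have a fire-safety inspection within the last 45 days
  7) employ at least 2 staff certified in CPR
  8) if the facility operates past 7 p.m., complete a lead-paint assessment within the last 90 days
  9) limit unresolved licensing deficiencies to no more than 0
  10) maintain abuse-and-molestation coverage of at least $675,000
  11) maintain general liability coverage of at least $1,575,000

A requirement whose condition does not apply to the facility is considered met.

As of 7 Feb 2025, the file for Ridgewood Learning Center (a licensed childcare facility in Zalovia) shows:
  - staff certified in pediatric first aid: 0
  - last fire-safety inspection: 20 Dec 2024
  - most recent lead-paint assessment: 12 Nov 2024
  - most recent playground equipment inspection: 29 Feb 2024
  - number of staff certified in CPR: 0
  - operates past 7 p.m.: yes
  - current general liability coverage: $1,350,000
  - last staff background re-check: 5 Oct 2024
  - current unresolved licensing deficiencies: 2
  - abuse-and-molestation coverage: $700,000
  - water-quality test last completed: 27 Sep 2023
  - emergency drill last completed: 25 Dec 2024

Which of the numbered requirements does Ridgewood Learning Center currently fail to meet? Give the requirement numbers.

1, 2, 3, 4, 6, 7, 9, 11

1. staff background re-check 125 days ago vs limit 120 → not met
2. staff certified in pediatric first aid 0 < 5 → not met
3. emergency drill 44 days ago vs limit 30 → not met
4. playground equipment inspection 344 days ago vs limit 270 → not met
5. water-quality test 499 days ago vs limit 540 → met
6. fire-safety inspection 49 days ago vs limit 45 → not met
7. staff certified in CPR 0 < 2 → not met
8. condition 'operates past 7 p.m.' holds; lead-paint assessment 87 days ago vs limit 90 → met
9. unresolved licensing deficiencies 2 > 0 → not met
10. abuse-and-molestation coverage $700,000 ≥ $675,000 → met
11. general liability coverage $1,350,000 < $1,575,000 → not met
Not met: 1, 2, 3, 4, 6, 7, 9, 11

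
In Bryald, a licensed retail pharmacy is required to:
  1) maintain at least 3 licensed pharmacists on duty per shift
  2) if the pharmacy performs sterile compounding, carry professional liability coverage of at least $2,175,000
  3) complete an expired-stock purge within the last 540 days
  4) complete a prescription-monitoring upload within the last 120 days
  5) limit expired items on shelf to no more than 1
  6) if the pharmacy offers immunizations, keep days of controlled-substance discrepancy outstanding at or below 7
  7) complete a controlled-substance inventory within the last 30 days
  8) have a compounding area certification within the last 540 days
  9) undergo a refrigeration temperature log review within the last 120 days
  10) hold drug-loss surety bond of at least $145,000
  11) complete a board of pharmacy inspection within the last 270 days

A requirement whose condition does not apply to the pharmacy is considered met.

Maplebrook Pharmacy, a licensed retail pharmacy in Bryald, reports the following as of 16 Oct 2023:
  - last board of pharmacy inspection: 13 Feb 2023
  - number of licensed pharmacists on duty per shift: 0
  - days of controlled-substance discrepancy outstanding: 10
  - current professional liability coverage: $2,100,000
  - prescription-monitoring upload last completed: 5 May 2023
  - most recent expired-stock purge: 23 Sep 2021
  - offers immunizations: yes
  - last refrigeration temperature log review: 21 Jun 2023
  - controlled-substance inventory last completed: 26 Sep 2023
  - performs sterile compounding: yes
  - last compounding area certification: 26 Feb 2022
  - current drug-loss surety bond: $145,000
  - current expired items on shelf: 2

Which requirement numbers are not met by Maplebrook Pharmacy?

1. licensed pharmacists on duty per shift 0 < 3 → not met
2. condition 'performs sterile compounding' holds; professional liability coverage $2,100,000 < $2,175,000 → not met
3. expired-stock purge 753 days ago vs limit 540 → not met
4. prescription-monitoring upload 164 days ago vs limit 120 → not met
5. expired items on shelf 2 > 1 → not met
6. condition 'offers immunizations' holds; days of controlled-substance discrepancy outstanding 10 > 7 → not met
7. controlled-substance inventory 20 days ago vs limit 30 → met
8. compounding area certification 597 days ago vs limit 540 → not met
9. refrigeration temperature log review 117 days ago vs limit 120 → met
10. drug-loss surety bond $145,000 ≥ $145,000 → met
11. board of pharmacy inspection 245 days ago vs limit 270 → met
Not met: 1, 2, 3, 4, 5, 6, 8

1, 2, 3, 4, 5, 6, 8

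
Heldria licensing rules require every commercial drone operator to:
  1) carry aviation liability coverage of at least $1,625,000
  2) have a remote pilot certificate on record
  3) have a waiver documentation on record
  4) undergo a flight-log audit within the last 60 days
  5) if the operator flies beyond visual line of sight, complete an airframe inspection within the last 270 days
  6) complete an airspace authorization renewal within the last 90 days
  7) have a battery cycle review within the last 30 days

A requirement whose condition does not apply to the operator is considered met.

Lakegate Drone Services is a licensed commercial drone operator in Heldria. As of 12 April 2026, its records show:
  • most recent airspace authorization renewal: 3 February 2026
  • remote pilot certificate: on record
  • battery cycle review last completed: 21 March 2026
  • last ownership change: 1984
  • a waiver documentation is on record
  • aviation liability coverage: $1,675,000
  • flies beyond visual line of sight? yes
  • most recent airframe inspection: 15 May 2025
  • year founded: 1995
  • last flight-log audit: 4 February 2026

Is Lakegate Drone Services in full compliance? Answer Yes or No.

1. aviation liability coverage $1,675,000 ≥ $1,625,000 → met
2. remote pilot certificate present → met
3. waiver documentation present → met
4. flight-log audit 67 days ago vs limit 60 → not met
5. condition 'flies beyond visual line of sight' holds; airframe inspection 332 days ago vs limit 270 → not met
6. airspace authorization renewal 68 days ago vs limit 90 → met
7. battery cycle review 22 days ago vs limit 30 → met
Not met: 4, 5

No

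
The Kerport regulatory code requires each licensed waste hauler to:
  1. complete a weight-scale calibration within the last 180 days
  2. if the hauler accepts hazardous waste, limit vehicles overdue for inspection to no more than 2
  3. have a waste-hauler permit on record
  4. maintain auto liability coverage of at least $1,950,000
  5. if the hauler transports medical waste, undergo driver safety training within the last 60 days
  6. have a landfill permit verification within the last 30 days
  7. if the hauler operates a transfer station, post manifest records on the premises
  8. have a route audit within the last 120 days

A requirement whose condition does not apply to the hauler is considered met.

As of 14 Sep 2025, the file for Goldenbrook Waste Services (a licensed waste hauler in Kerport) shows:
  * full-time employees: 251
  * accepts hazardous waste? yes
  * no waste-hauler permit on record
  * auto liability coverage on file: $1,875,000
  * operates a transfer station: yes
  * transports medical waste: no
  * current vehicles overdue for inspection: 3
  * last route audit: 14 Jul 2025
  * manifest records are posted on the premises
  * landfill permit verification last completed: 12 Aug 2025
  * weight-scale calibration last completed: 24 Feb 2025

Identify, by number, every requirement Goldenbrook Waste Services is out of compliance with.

1. weight-scale calibration 202 days ago vs limit 180 → not met
2. condition 'accepts hazardous waste' holds; vehicles overdue for inspection 3 > 2 → not met
3. waste-hauler permit absent → not met
4. auto liability coverage $1,875,000 < $1,950,000 → not met
5. condition 'transports medical waste' does not hold → requirement n/a → met
6. landfill permit verification 33 days ago vs limit 30 → not met
7. condition 'operates a transfer station' holds; manifest records present → met
8. route audit 62 days ago vs limit 120 → met
Not met: 1, 2, 3, 4, 6

1, 2, 3, 4, 6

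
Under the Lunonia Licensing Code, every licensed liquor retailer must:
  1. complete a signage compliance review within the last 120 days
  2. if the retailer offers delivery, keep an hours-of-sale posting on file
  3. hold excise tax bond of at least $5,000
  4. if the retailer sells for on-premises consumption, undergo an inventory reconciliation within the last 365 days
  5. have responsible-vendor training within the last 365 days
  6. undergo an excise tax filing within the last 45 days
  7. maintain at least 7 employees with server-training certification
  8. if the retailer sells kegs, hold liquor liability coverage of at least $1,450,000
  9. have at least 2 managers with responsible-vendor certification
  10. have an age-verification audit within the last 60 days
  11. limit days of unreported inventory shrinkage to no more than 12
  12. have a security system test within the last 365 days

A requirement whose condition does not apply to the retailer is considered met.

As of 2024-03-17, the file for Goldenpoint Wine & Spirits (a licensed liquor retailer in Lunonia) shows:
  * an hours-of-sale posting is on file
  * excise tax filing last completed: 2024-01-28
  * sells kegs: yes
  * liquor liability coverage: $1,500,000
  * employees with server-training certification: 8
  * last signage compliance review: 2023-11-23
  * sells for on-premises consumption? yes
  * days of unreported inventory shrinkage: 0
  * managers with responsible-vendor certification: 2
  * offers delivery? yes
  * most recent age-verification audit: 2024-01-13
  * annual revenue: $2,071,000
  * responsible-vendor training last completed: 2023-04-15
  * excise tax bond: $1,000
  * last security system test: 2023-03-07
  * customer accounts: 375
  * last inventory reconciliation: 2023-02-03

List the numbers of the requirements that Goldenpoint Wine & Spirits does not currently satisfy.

1. signage compliance review 115 days ago vs limit 120 → met
2. condition 'offers delivery' holds; hours-of-sale posting present → met
3. excise tax bond $1,000 < $5,000 → not met
4. condition 'sells for on-premises consumption' holds; inventory reconciliation 408 days ago vs limit 365 → not met
5. responsible-vendor training 337 days ago vs limit 365 → met
6. excise tax filing 49 days ago vs limit 45 → not met
7. employees with server-training certification 8 ≥ 7 → met
8. condition 'sells kegs' holds; liquor liability coverage $1,500,000 ≥ $1,450,000 → met
9. managers with responsible-vendor certification 2 ≥ 2 → met
10. age-verification audit 64 days ago vs limit 60 → not met
11. days of unreported inventory shrinkage 0 ≤ 12 → met
12. security system test 376 days ago vs limit 365 → not met
Not met: 3, 4, 6, 10, 12

3, 4, 6, 10, 12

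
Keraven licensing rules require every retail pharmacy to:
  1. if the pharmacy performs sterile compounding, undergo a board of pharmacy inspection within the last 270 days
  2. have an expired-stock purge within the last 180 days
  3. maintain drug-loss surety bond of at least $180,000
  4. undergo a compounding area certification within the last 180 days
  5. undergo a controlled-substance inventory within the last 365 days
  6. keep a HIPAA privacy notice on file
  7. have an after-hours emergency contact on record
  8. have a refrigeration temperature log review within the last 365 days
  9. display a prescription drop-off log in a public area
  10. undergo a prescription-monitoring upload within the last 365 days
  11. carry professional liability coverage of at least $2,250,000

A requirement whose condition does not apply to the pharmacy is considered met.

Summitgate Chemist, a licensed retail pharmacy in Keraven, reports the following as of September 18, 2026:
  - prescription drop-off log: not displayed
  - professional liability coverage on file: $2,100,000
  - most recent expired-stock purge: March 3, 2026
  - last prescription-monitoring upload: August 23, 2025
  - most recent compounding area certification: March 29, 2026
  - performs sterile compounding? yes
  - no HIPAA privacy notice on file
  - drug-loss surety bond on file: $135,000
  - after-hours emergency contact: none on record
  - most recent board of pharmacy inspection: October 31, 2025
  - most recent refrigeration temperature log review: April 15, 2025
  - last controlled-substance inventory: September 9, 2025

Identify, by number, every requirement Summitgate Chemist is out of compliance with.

1, 2, 3, 5, 6, 7, 8, 9, 10, 11

1. condition 'performs sterile compounding' holds; board of pharmacy inspection 322 days ago vs limit 270 → not met
2. expired-stock purge 199 days ago vs limit 180 → not met
3. drug-loss surety bond $135,000 < $180,000 → not met
4. compounding area certification 173 days ago vs limit 180 → met
5. controlled-substance inventory 374 days ago vs limit 365 → not met
6. HIPAA privacy notice absent → not met
7. after-hours emergency contact absent → not met
8. refrigeration temperature log review 521 days ago vs limit 365 → not met
9. prescription drop-off log absent → not met
10. prescription-monitoring upload 391 days ago vs limit 365 → not met
11. professional liability coverage $2,100,000 < $2,250,000 → not met
Not met: 1, 2, 3, 5, 6, 7, 8, 9, 10, 11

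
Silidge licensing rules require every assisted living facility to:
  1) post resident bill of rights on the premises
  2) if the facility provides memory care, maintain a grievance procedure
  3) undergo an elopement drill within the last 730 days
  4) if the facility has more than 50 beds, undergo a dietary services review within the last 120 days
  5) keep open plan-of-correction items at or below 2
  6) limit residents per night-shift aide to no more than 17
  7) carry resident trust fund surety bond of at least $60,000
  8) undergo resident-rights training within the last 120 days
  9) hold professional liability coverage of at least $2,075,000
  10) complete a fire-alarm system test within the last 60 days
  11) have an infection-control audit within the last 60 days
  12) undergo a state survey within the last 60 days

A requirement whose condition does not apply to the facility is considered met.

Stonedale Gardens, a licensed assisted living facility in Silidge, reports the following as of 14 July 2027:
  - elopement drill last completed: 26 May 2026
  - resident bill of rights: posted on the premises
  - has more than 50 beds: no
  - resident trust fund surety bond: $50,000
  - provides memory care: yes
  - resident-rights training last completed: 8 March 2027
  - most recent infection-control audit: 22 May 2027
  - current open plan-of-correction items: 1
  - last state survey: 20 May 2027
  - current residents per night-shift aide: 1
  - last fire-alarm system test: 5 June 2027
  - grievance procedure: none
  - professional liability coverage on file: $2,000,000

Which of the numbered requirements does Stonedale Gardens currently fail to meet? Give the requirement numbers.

1. resident bill of rights present → met
2. condition 'provides memory care' holds; grievance procedure absent → not met
3. elopement drill 414 days ago vs limit 730 → met
4. condition 'has more than 50 beds' does not hold → requirement n/a → met
5. open plan-of-correction items 1 ≤ 2 → met
6. residents per night-shift aide 1 ≤ 17 → met
7. resident trust fund surety bond $50,000 < $60,000 → not met
8. resident-rights training 128 days ago vs limit 120 → not met
9. professional liability coverage $2,000,000 < $2,075,000 → not met
10. fire-alarm system test 39 days ago vs limit 60 → met
11. infection-control audit 53 days ago vs limit 60 → met
12. state survey 55 days ago vs limit 60 → met
Not met: 2, 7, 8, 9

2, 7, 8, 9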